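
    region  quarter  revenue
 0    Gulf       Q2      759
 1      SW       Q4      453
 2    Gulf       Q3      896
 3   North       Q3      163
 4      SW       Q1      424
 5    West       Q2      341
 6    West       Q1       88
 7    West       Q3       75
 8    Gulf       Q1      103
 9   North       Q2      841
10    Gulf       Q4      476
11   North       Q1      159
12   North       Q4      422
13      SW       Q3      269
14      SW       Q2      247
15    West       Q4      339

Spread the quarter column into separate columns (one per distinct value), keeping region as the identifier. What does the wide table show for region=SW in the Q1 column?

Wide layout: rows indexed by region, columns are the 4 distinct quarter values (Q2, Q4, Q3, Q1).
Cell (region=SW, quarter=Q1) draws from the long row where region=SW and quarter=Q1, which has revenue=424.

424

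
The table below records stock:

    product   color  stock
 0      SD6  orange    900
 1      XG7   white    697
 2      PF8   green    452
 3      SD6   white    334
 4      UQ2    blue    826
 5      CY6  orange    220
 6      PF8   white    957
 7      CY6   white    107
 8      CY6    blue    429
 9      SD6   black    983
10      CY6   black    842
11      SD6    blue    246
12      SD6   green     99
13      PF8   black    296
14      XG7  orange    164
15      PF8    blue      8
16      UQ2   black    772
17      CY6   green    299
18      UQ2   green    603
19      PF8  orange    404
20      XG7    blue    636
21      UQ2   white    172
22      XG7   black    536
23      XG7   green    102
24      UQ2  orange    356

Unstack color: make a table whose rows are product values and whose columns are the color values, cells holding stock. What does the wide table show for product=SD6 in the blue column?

246

Wide layout: rows indexed by product, columns are the 5 distinct color values (orange, white, green, blue, black).
Cell (product=SD6, color=blue) draws from the long row where product=SD6 and color=blue, which has stock=246.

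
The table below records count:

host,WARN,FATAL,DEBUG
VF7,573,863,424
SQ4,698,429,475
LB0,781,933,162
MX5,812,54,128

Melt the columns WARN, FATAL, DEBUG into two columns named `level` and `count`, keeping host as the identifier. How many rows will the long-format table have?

12

4 host values × 3 melted columns = 12 rows.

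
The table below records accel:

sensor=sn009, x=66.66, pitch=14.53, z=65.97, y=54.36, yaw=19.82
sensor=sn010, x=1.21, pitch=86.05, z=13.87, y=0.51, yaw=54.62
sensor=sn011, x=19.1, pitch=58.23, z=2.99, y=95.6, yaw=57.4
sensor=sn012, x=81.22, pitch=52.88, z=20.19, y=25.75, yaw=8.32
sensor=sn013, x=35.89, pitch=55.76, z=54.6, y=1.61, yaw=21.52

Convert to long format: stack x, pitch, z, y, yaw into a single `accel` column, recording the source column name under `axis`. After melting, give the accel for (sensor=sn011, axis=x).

Unpivoting turns each (sensor, wide-column) pair into one long row.
The wide cell at row sn011, column x holds 19.1, so the long row (sn011, x) has accel=19.1.

19.1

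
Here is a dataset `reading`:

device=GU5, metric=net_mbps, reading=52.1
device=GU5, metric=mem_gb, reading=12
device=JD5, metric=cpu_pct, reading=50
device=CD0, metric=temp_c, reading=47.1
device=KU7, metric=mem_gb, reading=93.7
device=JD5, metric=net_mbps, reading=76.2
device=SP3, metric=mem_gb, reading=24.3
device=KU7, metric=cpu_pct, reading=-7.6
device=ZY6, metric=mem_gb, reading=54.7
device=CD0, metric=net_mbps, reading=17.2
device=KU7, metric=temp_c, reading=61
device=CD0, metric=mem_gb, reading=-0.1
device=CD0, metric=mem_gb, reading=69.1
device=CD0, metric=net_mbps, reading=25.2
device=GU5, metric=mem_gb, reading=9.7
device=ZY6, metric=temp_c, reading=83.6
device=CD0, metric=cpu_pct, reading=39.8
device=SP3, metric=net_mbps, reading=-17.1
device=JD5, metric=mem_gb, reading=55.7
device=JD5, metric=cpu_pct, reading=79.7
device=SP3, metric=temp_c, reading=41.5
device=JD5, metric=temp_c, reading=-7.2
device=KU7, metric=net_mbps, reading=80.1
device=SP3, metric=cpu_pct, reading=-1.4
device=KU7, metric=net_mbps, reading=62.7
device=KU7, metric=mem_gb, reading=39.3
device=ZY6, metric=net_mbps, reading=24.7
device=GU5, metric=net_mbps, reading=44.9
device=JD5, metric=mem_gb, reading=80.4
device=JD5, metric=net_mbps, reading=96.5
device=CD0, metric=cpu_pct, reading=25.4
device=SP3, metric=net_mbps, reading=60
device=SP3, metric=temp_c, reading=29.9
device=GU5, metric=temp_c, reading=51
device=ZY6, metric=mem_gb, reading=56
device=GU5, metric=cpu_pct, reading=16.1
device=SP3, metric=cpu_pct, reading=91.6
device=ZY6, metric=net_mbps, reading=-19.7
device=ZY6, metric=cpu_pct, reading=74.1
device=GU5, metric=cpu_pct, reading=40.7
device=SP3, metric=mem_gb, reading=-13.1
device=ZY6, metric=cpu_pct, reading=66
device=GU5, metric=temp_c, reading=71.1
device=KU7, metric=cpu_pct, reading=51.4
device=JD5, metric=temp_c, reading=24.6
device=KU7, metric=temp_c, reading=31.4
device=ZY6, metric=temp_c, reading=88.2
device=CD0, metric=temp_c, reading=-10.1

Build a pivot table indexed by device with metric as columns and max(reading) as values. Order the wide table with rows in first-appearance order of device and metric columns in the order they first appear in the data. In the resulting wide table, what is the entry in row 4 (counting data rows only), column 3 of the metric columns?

51.4

With rows in first-appearance order of device, row 4 is device=KU7. metric columns in first-appearance order: net_mbps, mem_gb, cpu_pct, temp_c; column 3 is cpu_pct.
Long rows with device=KU7, metric=cpu_pct: max(-7.6, 51.4) = 51.4.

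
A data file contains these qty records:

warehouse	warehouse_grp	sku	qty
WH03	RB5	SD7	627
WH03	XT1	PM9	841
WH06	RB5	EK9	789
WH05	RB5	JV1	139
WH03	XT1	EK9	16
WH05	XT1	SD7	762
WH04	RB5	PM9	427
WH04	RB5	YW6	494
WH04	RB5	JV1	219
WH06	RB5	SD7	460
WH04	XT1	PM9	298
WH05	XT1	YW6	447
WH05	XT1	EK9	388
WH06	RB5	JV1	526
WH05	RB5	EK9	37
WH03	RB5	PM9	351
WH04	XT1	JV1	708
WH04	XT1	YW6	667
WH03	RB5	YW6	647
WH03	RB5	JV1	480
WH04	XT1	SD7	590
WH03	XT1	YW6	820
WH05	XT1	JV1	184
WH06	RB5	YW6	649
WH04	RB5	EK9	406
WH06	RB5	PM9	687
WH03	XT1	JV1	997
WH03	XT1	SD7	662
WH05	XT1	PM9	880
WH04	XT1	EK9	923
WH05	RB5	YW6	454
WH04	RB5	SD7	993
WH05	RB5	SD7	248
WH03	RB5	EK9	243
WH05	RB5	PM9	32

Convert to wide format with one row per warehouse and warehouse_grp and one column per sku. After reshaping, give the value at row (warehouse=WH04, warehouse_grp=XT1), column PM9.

Wide layout: rows indexed by warehouse and warehouse_grp, columns are the 5 distinct sku values (SD7, PM9, EK9, JV1, YW6).
Cell (warehouse=WH04, warehouse_grp=XT1, sku=PM9) draws from the long row where warehouse=WH04, warehouse_grp=XT1 and sku=PM9, which has qty=298.

298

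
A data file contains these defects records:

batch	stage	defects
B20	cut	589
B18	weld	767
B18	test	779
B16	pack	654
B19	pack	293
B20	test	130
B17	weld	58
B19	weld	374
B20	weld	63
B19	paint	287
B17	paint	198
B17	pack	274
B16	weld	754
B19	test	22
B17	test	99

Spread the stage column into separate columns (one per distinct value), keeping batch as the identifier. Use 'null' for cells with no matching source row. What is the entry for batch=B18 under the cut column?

No long-format row has batch=B18 and stage=cut, so the cell is null.

null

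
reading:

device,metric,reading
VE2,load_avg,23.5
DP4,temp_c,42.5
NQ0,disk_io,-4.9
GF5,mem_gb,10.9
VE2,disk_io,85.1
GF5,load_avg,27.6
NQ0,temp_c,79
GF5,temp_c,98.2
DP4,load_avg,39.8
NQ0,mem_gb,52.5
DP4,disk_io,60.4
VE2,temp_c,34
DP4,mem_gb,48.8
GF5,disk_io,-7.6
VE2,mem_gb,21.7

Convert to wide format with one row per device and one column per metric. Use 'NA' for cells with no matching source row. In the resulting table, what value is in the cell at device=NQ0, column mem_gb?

The long row with device=NQ0, metric=mem_gb has reading=52.5.

52.5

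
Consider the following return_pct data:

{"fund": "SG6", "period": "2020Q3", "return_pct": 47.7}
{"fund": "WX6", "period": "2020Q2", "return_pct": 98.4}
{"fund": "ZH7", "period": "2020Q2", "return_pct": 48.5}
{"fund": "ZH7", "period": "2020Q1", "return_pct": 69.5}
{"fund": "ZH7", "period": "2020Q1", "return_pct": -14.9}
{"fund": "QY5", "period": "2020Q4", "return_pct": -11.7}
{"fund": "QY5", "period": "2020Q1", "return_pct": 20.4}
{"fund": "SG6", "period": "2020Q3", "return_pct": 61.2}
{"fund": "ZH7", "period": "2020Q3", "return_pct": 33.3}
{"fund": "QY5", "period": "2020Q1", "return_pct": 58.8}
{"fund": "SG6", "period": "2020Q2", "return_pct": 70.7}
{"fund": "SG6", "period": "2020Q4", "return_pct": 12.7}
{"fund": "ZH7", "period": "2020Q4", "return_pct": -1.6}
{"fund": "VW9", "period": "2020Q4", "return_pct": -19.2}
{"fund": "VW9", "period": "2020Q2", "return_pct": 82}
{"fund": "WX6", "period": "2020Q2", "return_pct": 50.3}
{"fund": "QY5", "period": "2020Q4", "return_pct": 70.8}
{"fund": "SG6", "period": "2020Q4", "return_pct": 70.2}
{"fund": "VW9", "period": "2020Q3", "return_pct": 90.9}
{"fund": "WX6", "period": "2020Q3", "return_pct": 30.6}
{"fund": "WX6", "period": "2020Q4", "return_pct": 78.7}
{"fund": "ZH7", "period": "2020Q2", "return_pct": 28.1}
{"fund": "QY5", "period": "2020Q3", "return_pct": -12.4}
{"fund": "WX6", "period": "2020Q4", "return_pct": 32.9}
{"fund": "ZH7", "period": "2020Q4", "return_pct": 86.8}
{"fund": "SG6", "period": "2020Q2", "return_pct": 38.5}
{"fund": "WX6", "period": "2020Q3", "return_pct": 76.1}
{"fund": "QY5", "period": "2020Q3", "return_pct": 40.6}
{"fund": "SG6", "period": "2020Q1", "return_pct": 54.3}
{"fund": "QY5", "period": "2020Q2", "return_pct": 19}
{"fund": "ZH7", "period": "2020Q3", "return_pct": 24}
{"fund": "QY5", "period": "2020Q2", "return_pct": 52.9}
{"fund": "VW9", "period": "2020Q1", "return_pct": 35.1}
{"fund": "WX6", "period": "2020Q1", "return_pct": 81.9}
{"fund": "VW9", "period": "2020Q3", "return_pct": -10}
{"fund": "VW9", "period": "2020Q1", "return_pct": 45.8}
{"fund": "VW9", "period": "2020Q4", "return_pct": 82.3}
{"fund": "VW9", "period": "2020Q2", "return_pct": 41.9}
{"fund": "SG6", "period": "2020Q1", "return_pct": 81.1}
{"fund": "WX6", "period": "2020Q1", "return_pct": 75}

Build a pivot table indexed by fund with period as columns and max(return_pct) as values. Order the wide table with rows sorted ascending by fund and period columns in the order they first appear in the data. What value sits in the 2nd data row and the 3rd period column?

81.1

With rows sorted ascending by fund, row 2 is fund=SG6. period columns in first-appearance order: 2020Q3, 2020Q2, 2020Q1, 2020Q4; column 3 is 2020Q1.
Long rows with fund=SG6, period=2020Q1: max(54.3, 81.1) = 81.1.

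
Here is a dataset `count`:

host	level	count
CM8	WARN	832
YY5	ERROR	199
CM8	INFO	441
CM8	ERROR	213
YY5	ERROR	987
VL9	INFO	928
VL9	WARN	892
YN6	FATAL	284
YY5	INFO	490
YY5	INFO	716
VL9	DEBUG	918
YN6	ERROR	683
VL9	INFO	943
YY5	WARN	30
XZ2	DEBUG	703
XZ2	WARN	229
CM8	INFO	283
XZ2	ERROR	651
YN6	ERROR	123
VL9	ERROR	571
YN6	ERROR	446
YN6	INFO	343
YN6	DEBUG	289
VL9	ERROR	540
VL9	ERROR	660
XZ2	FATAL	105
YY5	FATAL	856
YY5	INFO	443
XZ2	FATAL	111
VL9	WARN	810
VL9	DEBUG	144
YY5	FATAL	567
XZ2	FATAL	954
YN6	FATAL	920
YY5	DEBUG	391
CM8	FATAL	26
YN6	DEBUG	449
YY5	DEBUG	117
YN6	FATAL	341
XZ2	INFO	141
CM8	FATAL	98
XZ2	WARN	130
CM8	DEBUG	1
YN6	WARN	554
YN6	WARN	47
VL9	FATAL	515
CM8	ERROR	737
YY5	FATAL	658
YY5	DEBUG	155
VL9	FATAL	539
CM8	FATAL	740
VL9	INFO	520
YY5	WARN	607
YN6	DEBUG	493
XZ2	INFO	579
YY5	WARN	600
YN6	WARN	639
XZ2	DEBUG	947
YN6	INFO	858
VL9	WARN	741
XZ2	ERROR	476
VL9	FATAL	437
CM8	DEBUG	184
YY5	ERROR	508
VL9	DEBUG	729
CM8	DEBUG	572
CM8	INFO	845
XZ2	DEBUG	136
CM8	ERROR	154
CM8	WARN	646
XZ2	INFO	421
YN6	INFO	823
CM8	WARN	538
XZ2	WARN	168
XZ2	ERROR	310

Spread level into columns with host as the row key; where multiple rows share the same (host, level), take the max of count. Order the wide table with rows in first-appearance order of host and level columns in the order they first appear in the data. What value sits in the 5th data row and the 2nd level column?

651

With rows in first-appearance order of host, row 5 is host=XZ2. level columns in first-appearance order: WARN, ERROR, INFO, FATAL, DEBUG; column 2 is ERROR.
Long rows with host=XZ2, level=ERROR: max(651, 476, 310) = 651.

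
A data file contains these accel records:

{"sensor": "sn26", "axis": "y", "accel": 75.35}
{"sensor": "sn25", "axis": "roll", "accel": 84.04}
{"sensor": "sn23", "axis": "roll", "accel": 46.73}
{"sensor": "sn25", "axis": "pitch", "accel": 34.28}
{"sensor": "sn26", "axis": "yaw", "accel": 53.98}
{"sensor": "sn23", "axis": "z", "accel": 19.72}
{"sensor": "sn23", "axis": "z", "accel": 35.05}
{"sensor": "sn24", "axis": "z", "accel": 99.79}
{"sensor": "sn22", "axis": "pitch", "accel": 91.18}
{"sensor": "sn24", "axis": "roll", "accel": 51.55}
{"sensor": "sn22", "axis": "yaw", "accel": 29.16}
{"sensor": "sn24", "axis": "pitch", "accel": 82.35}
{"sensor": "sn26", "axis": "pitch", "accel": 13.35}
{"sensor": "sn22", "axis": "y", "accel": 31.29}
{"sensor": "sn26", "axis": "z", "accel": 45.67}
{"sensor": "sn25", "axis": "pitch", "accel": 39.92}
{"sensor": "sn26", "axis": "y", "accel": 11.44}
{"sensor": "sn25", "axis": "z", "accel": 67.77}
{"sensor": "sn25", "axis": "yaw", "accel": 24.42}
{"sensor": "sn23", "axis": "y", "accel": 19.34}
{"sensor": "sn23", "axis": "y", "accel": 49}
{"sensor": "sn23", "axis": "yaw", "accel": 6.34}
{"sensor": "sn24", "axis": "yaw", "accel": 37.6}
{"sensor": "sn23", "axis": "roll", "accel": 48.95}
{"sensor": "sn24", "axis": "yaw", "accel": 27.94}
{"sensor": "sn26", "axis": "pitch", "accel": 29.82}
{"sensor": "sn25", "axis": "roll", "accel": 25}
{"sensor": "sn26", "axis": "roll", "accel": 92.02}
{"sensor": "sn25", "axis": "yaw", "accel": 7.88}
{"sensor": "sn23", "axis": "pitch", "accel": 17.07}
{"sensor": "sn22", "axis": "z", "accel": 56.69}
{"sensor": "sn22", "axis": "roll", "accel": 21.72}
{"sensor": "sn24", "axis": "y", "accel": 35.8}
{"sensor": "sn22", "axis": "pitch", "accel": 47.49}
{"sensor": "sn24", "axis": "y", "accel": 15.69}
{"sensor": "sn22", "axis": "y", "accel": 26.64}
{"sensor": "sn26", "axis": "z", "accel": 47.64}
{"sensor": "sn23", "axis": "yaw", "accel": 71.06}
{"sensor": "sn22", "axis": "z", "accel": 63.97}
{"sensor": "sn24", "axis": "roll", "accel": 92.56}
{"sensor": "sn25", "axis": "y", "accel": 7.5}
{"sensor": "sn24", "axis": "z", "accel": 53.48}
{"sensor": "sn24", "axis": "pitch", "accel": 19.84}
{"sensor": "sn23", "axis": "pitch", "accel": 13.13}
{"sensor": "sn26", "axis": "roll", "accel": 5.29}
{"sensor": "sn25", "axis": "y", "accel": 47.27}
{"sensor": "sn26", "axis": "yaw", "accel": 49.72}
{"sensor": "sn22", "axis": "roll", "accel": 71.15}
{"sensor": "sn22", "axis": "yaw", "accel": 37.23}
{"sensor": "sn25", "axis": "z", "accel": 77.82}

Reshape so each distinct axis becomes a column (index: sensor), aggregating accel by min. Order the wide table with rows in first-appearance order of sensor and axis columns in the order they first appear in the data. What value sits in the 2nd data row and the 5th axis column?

67.77

With rows in first-appearance order of sensor, row 2 is sensor=sn25. axis columns in first-appearance order: y, roll, pitch, yaw, z; column 5 is z.
Long rows with sensor=sn25, axis=z: min(67.77, 77.82) = 67.77.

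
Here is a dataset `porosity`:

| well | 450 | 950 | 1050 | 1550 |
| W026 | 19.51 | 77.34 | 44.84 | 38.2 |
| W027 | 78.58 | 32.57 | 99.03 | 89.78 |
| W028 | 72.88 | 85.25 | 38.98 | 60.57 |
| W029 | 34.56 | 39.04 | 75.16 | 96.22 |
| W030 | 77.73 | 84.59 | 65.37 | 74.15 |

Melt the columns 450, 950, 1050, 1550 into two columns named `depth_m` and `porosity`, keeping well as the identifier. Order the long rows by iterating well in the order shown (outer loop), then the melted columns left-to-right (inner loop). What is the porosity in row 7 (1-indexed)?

20 rows total (5 × 4). Row 7: index ⌊(7-1)/4⌋ = 1 into well → W027; (7-1) mod 4 = 2 into the melted columns → 1050.
So row 7 is (W027, 1050, 99.03); porosity = 99.03.

99.03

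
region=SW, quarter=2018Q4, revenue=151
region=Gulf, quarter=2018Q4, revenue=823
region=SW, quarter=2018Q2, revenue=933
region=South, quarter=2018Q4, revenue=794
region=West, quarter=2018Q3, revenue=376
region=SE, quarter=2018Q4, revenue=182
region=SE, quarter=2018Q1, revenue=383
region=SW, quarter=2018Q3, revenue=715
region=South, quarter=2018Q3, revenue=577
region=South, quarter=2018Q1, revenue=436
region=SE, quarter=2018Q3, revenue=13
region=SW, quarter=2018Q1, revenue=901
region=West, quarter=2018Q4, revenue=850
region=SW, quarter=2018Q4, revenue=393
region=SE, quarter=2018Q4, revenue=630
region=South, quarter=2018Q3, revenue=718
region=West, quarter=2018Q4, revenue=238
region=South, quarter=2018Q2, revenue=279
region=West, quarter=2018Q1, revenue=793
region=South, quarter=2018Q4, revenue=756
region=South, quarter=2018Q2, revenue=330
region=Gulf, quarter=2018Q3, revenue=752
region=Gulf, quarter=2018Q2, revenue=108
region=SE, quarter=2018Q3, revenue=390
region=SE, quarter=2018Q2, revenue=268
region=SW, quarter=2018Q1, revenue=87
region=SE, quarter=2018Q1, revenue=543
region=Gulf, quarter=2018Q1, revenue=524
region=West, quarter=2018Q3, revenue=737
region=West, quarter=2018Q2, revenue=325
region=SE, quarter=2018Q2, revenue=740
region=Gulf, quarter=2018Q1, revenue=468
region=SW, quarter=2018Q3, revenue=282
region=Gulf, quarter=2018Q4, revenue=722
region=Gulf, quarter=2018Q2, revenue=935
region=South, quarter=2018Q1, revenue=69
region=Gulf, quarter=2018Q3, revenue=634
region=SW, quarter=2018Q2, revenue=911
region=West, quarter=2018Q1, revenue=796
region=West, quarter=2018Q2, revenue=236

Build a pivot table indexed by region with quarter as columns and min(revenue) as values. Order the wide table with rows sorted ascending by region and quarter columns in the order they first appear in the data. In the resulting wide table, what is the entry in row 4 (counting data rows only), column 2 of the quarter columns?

With rows sorted ascending by region, row 4 is region=South. quarter columns in first-appearance order: 2018Q4, 2018Q2, 2018Q3, 2018Q1; column 2 is 2018Q2.
Long rows with region=South, quarter=2018Q2: min(279, 330) = 279.

279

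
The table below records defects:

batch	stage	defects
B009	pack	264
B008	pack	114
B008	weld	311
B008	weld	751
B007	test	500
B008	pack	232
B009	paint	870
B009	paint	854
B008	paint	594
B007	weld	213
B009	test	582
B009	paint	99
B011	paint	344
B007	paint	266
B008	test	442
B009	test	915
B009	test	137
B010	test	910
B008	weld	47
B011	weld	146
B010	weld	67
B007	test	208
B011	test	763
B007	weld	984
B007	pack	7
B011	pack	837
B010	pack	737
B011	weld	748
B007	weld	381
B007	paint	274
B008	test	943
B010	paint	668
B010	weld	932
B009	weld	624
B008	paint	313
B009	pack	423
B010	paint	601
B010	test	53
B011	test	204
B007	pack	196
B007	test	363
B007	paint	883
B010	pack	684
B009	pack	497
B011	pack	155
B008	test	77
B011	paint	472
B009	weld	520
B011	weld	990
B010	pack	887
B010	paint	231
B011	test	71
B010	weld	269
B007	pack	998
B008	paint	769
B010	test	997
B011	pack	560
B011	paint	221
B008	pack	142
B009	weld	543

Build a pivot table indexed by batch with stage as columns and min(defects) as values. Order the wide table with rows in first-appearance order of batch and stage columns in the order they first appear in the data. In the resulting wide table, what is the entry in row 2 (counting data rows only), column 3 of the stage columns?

77

With rows in first-appearance order of batch, row 2 is batch=B008. stage columns in first-appearance order: pack, weld, test, paint; column 3 is test.
Long rows with batch=B008, stage=test: min(442, 943, 77) = 77.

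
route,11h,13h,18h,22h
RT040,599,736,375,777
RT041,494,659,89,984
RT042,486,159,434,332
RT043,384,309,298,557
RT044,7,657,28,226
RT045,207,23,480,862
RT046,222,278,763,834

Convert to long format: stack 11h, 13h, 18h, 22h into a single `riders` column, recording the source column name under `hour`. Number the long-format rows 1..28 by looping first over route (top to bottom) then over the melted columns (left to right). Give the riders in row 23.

28 rows total (7 × 4). Row 23: index ⌊(23-1)/4⌋ = 5 into route → RT045; (23-1) mod 4 = 2 into the melted columns → 18h.
So row 23 is (RT045, 18h, 480); riders = 480.

480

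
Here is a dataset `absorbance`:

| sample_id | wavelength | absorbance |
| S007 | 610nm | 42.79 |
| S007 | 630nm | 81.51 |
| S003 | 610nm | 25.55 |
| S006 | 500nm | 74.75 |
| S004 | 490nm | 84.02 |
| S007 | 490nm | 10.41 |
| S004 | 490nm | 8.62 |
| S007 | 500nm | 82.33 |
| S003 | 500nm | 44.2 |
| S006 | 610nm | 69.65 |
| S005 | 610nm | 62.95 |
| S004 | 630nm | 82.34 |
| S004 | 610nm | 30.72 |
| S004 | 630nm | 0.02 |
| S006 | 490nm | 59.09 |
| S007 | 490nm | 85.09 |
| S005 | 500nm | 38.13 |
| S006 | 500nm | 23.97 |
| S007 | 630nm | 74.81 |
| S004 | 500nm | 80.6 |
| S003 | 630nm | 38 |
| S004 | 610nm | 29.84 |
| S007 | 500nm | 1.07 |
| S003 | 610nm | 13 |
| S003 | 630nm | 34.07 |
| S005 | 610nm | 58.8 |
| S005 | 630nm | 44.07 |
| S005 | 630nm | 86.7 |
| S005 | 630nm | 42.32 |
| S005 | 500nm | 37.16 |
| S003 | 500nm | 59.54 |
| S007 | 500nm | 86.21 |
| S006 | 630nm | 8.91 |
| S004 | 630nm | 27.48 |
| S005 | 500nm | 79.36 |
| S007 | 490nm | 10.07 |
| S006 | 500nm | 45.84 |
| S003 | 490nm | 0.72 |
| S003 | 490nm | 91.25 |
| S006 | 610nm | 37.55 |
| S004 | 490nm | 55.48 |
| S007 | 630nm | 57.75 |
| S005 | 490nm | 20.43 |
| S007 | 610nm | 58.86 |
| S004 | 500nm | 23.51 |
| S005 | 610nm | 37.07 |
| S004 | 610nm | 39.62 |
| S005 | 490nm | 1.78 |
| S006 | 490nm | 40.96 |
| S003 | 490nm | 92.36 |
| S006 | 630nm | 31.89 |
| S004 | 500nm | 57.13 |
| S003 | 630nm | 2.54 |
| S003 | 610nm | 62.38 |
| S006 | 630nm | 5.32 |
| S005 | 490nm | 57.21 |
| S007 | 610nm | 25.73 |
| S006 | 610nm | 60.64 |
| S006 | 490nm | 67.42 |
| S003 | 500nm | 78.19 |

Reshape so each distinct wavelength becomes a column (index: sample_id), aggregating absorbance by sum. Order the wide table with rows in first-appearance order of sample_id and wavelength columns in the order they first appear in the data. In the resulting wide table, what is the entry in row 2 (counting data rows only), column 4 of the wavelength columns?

184.33

With rows in first-appearance order of sample_id, row 2 is sample_id=S003. wavelength columns in first-appearance order: 610nm, 630nm, 500nm, 490nm; column 4 is 490nm.
Long rows with sample_id=S003, wavelength=490nm: 0.72 + 91.25 + 92.36 = 184.33.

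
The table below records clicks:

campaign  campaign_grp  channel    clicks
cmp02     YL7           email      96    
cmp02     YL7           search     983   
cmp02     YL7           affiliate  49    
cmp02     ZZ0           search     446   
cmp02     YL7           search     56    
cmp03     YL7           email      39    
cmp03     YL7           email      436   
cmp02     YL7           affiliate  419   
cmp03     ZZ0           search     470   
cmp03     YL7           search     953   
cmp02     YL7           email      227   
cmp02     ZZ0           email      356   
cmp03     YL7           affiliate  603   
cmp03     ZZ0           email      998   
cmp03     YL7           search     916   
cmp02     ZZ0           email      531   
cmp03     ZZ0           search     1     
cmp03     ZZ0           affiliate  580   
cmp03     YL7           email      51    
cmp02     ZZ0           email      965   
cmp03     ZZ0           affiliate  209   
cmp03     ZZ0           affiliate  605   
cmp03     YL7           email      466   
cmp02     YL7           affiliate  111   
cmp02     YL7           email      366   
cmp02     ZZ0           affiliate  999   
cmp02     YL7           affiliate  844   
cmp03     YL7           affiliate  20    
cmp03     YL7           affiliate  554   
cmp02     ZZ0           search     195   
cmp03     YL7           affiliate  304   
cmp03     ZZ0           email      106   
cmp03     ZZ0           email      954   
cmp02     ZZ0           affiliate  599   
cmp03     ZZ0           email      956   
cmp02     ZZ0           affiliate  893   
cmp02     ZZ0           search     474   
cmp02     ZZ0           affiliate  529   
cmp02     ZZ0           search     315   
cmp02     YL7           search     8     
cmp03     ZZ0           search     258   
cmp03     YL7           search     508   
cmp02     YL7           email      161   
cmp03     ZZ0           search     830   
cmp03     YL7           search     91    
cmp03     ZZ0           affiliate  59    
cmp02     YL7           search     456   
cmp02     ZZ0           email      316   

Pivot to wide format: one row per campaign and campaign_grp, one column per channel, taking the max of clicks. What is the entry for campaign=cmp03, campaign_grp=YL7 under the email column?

Rows with campaign=cmp03, campaign_grp=YL7 and channel=email: clicks values are 39, 436, 51, 466.
max(39, 436, 51, 466) = 466.

466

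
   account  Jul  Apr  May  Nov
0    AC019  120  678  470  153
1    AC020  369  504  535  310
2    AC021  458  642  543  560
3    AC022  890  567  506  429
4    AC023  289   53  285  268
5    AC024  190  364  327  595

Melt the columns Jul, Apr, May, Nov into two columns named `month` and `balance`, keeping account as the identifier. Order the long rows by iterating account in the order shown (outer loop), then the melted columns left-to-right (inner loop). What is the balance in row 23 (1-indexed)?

24 rows total (6 × 4). Row 23: index ⌊(23-1)/4⌋ = 5 into account → AC024; (23-1) mod 4 = 2 into the melted columns → May.
So row 23 is (AC024, May, 327); balance = 327.

327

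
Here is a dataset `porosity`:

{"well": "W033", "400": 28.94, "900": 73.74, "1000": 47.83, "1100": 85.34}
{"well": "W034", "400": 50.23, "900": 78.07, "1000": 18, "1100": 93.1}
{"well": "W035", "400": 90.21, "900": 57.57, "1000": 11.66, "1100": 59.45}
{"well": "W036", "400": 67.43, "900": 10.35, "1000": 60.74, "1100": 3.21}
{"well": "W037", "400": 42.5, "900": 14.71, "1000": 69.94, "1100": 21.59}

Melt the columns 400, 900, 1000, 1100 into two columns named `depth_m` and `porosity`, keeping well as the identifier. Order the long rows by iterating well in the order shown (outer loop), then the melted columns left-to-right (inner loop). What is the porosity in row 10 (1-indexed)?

20 rows total (5 × 4). Row 10: index ⌊(10-1)/4⌋ = 2 into well → W035; (10-1) mod 4 = 1 into the melted columns → 900.
So row 10 is (W035, 900, 57.57); porosity = 57.57.

57.57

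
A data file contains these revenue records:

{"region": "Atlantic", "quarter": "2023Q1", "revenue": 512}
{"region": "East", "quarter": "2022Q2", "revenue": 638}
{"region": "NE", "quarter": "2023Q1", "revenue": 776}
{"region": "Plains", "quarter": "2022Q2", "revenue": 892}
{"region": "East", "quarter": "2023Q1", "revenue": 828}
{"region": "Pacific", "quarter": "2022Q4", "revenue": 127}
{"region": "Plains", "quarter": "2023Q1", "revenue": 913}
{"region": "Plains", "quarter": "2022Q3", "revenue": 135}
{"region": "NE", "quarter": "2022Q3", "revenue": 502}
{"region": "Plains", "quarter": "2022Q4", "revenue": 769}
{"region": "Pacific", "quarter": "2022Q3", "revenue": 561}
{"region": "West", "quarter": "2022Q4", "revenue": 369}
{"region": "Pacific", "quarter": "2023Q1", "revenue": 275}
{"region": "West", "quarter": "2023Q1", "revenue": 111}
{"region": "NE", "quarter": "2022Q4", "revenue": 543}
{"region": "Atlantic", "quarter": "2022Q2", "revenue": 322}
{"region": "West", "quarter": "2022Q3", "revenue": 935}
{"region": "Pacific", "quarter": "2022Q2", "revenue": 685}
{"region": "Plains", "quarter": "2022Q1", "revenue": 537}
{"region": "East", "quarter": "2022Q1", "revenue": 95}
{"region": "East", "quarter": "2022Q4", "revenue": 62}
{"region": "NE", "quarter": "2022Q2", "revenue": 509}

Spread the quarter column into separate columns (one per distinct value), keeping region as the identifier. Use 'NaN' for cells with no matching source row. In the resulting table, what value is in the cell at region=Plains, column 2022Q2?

The long row with region=Plains, quarter=2022Q2 has revenue=892.

892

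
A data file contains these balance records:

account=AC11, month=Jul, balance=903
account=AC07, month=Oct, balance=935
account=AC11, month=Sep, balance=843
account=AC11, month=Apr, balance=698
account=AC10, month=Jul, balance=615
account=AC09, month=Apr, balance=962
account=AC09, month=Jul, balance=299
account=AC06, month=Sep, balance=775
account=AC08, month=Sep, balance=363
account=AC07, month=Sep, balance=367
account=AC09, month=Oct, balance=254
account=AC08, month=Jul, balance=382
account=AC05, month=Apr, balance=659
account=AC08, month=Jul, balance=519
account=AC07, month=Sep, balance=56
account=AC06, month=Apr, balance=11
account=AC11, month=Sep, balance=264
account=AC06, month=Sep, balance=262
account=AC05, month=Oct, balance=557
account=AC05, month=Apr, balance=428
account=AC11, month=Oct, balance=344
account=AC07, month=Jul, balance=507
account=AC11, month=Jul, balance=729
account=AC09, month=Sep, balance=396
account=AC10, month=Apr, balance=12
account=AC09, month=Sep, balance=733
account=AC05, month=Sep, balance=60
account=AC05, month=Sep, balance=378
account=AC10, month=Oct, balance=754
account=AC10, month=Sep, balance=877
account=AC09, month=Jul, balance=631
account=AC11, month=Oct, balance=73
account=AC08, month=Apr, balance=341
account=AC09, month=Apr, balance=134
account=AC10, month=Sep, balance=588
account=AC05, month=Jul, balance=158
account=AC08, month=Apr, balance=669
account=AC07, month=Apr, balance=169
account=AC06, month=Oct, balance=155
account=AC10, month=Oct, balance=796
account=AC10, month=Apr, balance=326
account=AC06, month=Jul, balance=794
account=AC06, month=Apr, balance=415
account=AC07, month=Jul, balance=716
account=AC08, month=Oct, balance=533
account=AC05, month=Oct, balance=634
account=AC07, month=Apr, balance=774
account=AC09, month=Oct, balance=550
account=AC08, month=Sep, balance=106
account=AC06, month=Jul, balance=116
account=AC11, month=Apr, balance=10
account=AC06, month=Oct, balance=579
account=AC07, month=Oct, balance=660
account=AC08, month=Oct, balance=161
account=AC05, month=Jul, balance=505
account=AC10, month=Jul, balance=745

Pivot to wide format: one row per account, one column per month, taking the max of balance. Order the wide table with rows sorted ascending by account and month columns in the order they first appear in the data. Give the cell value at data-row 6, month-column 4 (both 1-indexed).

326

With rows sorted ascending by account, row 6 is account=AC10. month columns in first-appearance order: Jul, Oct, Sep, Apr; column 4 is Apr.
Long rows with account=AC10, month=Apr: max(12, 326) = 326.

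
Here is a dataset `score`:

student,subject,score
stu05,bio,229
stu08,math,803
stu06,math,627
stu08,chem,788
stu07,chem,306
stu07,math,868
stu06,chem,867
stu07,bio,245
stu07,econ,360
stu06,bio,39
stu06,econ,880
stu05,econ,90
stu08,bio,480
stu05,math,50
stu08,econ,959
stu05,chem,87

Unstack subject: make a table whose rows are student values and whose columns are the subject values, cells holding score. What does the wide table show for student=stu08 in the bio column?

480

Wide layout: rows indexed by student, columns are the 4 distinct subject values (bio, math, chem, econ).
Cell (student=stu08, subject=bio) draws from the long row where student=stu08 and subject=bio, which has score=480.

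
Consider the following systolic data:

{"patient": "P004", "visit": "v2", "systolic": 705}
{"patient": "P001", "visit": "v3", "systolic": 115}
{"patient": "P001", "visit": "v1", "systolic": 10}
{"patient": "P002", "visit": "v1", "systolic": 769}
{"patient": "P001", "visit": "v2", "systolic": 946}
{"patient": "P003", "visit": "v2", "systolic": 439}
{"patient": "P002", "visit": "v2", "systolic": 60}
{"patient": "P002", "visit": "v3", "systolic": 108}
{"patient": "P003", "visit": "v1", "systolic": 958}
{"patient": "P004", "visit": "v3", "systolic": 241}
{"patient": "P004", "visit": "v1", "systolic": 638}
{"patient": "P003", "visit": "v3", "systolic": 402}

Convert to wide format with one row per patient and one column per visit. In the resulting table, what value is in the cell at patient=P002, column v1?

769

Wide layout: rows indexed by patient, columns are the 3 distinct visit values (v2, v3, v1).
Cell (patient=P002, visit=v1) draws from the long row where patient=P002 and visit=v1, which has systolic=769.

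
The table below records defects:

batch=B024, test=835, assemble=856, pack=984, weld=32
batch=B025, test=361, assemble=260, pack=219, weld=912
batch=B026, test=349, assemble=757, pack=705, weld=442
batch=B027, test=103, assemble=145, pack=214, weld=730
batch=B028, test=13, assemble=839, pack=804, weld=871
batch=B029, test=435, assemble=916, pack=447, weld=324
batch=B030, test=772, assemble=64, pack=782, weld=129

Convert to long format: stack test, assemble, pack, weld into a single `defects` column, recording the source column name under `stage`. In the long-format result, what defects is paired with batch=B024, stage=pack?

984

Unpivoting turns each (batch, wide-column) pair into one long row.
The wide cell at row B024, column pack holds 984, so the long row (B024, pack) has defects=984.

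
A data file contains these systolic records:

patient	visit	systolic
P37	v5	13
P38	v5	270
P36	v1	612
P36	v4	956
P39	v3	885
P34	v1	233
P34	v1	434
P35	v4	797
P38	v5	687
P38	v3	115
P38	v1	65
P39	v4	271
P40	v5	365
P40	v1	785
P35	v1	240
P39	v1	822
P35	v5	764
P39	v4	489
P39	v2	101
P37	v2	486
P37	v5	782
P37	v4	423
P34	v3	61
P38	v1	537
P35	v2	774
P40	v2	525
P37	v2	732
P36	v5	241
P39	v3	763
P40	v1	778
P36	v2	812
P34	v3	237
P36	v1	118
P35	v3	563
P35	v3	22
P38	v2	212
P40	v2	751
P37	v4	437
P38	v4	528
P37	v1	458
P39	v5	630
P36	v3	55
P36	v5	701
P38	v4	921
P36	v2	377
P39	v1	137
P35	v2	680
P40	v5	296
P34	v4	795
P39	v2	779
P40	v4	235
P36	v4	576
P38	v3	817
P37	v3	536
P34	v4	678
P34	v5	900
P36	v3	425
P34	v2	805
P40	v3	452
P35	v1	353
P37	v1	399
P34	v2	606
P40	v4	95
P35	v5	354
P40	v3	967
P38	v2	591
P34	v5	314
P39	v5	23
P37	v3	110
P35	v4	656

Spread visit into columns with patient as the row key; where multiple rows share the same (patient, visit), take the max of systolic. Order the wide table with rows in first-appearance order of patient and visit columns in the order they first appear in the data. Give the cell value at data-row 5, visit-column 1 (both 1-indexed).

With rows in first-appearance order of patient, row 5 is patient=P34. visit columns in first-appearance order: v5, v1, v4, v3, v2; column 1 is v5.
Long rows with patient=P34, visit=v5: max(900, 314) = 900.

900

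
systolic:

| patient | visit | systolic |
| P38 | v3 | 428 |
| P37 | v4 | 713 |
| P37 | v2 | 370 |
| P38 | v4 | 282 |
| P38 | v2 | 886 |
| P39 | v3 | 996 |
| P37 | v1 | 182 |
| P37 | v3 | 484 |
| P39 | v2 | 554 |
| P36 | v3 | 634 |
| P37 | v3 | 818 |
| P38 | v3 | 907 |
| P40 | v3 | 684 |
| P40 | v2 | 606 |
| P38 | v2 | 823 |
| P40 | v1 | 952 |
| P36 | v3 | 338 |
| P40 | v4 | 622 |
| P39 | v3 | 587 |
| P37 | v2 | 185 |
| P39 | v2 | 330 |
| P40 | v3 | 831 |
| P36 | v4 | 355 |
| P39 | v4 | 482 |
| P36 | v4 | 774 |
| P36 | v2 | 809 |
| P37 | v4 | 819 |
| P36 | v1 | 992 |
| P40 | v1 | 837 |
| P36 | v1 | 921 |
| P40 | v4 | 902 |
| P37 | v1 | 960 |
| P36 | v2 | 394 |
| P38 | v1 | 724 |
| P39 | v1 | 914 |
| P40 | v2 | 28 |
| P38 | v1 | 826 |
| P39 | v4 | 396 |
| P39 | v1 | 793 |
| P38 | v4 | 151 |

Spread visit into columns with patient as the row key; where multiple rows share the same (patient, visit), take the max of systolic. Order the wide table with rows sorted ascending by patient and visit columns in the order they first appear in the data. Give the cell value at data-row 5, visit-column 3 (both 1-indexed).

606

With rows sorted ascending by patient, row 5 is patient=P40. visit columns in first-appearance order: v3, v4, v2, v1; column 3 is v2.
Long rows with patient=P40, visit=v2: max(606, 28) = 606.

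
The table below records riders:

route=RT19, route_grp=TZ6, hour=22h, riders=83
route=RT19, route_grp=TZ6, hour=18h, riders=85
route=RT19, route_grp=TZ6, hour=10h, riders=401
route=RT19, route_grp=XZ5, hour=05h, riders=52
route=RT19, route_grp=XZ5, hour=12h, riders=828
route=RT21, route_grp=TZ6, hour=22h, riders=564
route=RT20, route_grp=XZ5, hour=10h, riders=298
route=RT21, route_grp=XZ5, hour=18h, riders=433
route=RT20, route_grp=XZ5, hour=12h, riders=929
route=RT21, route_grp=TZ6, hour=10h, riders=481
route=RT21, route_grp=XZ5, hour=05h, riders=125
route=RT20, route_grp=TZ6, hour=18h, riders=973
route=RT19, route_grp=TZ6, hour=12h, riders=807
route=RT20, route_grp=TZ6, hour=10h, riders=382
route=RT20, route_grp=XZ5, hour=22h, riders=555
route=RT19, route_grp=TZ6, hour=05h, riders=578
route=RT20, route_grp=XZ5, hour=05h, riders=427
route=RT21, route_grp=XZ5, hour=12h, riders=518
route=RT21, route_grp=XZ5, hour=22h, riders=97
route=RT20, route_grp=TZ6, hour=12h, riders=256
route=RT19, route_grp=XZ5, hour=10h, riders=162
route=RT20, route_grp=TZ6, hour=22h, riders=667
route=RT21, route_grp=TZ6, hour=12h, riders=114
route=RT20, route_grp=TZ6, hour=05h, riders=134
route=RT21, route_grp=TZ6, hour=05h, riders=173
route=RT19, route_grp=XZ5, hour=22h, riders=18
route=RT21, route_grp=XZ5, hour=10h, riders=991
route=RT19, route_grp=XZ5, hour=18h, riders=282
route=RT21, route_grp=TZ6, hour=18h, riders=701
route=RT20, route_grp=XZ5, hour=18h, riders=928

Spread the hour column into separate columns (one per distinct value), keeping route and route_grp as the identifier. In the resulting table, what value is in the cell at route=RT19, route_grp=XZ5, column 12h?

Wide layout: rows indexed by route and route_grp, columns are the 5 distinct hour values (22h, 18h, 10h, 05h, 12h).
Cell (route=RT19, route_grp=XZ5, hour=12h) draws from the long row where route=RT19, route_grp=XZ5 and hour=12h, which has riders=828.

828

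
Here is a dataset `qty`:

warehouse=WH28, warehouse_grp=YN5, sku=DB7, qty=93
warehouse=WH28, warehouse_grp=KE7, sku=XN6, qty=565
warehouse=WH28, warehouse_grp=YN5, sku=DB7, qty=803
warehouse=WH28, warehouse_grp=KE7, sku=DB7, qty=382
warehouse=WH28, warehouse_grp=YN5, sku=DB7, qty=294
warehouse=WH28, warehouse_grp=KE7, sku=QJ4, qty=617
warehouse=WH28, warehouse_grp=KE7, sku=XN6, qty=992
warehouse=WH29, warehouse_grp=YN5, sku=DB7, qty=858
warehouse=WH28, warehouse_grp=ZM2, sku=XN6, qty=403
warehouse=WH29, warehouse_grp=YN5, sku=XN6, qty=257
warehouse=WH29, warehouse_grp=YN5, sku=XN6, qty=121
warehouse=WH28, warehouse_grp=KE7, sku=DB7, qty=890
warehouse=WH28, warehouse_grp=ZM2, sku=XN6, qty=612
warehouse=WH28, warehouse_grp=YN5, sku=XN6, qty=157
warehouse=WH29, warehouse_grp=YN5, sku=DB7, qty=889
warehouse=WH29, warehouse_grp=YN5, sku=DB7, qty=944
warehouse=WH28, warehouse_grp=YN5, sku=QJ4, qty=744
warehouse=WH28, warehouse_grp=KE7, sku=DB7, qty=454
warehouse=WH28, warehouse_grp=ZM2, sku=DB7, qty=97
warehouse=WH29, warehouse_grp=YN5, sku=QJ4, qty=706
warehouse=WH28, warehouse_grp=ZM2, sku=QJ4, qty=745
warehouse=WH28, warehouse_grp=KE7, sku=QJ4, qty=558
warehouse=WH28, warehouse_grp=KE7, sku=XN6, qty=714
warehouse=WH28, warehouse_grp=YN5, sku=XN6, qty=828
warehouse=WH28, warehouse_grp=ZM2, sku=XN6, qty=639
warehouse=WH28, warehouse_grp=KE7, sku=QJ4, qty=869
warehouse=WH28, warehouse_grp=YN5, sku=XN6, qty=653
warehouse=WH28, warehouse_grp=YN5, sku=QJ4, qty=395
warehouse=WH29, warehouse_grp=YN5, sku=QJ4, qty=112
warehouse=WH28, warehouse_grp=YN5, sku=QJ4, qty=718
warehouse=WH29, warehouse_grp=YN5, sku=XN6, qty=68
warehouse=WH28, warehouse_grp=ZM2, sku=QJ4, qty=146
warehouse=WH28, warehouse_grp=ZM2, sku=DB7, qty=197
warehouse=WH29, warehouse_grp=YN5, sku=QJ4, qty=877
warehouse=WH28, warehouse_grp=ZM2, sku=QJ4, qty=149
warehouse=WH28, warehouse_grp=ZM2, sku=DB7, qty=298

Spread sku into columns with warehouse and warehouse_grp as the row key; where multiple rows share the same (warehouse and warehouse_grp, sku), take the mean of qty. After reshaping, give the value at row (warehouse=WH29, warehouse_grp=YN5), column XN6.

Rows with warehouse=WH29, warehouse_grp=YN5 and sku=XN6: qty values are 257, 121, 68.
(257 + 121 + 68) / 3 = 148.67.

148.67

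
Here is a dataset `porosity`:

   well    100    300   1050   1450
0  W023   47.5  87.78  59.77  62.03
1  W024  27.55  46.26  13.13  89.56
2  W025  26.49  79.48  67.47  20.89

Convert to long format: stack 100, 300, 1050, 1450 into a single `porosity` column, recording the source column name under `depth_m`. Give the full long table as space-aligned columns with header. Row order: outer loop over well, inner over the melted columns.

well  depth_m  porosity
W023  100      47.5    
W023  300      87.78   
W023  1050     59.77   
W023  1450     62.03   
W024  100      27.55   
W024  300      46.26   
W024  1050     13.13   
W024  1450     89.56   
W025  100      26.49   
W025  300      79.48   
W025  1050     67.47   
W025  1450     20.89   

Each (well, column) pair becomes one row: 3 × 4 = 12 rows.
For example, (W023, 100) → porosity=47.5.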